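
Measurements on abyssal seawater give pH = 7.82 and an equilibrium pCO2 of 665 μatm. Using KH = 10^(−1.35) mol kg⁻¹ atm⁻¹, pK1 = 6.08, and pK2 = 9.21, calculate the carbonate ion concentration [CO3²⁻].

[CO3²⁻] = 0.0665 mmol/kg

[CO2*] = KH · pCO2 = 10^(−1.35) × 665×10^-6 = 2.970×10^-5 mol/kg
α₀ = 1/(1 + K1/[H⁺] + K1K2/[H⁺]²) = 1/(1 + 10^+1.74 + 10^+0.35) = 0.01718
DIC = [CO2*]/α₀ = 2.970×10^-5 / 0.01718 = 1.729 mmol/kg
[CO3²⁻] = α₂·DIC; α₂ = 0.03847, so [CO3²⁻] = 0.03847 × 1.729 = 0.0665 mmol/kg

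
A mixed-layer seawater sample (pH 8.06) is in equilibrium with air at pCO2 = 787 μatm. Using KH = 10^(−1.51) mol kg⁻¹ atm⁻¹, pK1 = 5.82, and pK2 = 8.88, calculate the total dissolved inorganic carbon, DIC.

DIC = 4.89 mmol/kg

[CO2*] = KH · pCO2 = 10^(−1.51) × 787×10^-6 = 2.432×10^-5 mol/kg
α₀ = 1/(1 + K1/[H⁺] + K1K2/[H⁺]²) = 1/(1 + 10^+2.24 + 10^+1.42) = 0.004973
DIC = [CO2*]/α₀ = 2.432×10^-5 / 0.004973 = 4.89 mmol/kg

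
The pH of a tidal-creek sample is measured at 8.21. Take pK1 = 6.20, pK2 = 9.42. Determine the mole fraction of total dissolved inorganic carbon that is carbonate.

α₂ = 0.0575

α₂ = 1 / (1 + [H⁺]/K2 + [H⁺]²/(K1K2)) = 1 / (1 + 10^+1.21 + 10^-0.80)
   = 1 / (1 + 16.218 + 0.15849) = 1/17.377 = 0.05755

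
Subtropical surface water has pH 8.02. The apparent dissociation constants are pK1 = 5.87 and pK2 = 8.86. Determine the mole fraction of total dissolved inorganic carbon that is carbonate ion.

α₂ = 0.126

α₂ = 1 / (1 + [H⁺]/K2 + [H⁺]²/(K1K2)) = 1 / (1 + 10^+0.84 + 10^-1.31)
   = 1 / (1 + 6.9183 + 0.048978) = 1/7.9673 = 0.1255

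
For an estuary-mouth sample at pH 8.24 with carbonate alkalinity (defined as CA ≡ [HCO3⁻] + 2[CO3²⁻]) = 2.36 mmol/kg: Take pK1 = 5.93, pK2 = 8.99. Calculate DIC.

DIC = 2.06 mmol/kg

CA = [HCO3⁻] + 2[CO3²⁻] = (α₁ + 2α₂)·DIC
At pH 8.24: [H⁺]/K1 = 10^-2.31 = 0.0048978, K2/[H⁺] = 10^-0.75 = 0.17783
α₁ = 1/(1 + 0.0048978 + 0.17783) = 1/1.1827 = 0.8455; α₂ = α₁·K2/[H⁺] = 0.1504
α₁ + 2α₂ = 1.1462
DIC = CA / (α₁ + 2α₂) = 2.36 / 1.1462 = 2.06 mmol/kg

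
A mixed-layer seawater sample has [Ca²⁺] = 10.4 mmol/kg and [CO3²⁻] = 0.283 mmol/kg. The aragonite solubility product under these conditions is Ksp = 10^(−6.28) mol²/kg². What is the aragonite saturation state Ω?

Ksp = 10^(−6.28) = 5.248×10^-7
Ω = [Ca²⁺][CO3²⁻]/Ksp = (10.4×10^-3)(0.283×10^-3) / 5.248×10^-7 = 5.61

Ω = 5.61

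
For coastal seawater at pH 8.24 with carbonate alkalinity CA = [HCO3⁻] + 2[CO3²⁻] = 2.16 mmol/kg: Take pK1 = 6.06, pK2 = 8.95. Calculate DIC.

CA = [HCO3⁻] + 2[CO3²⁻] = (α₁ + 2α₂)·DIC
At pH 8.24: [H⁺]/K1 = 10^-2.18 = 0.0066069, K2/[H⁺] = 10^-0.71 = 0.19498
α₁ = 1/(1 + 0.0066069 + 0.19498) = 1/1.2016 = 0.8322; α₂ = α₁·K2/[H⁺] = 0.1623
α₁ + 2α₂ = 1.1568
DIC = CA / (α₁ + 2α₂) = 2.16 / 1.1568 = 1.87 mmol/kg

DIC = 1.87 mmol/kg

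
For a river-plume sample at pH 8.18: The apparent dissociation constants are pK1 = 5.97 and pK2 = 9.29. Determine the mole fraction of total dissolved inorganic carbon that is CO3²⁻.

α₂ = 1 / (1 + [H⁺]/K2 + [H⁺]²/(K1K2)) = 1 / (1 + 10^+1.11 + 10^-1.10)
   = 1 / (1 + 12.882 + 0.079433) = 1/13.962 = 0.07162

α₂ = 0.0716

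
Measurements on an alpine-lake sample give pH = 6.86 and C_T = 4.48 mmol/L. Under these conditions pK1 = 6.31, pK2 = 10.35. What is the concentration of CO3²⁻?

[CO3²⁻] = 1.13 μmol/L

α₂ = 1 / (1 + [H⁺]/K2 + [H⁺]²/(K1K2)) = 1 / (1 + 10^+3.49 + 10^+2.94)
   = 1 / (1 + 3090.3 + 870.96) = 1/3962.3 = 0.0002524
[CO3²⁻] = α₂ × DIC = 0.0002524 × 4.48 = 0.00113 mmol/L = 1.13 μmol/L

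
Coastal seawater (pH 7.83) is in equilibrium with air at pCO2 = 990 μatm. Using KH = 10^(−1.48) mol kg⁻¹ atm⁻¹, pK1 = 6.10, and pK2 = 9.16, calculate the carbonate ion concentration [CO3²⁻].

[CO2*] = KH · pCO2 = 10^(−1.48) × 990×10^-6 = 3.278×10^-5 mol/kg
α₀ = 1/(1 + K1/[H⁺] + K1K2/[H⁺]²) = 1/(1 + 10^+1.73 + 10^+0.40) = 0.01748
DIC = [CO2*]/α₀ = 3.278×10^-5 / 0.01748 = 1.876 mmol/kg
[CO3²⁻] = α₂·DIC; α₂ = 0.04390, so [CO3²⁻] = 0.04390 × 1.876 = 0.0823 mmol/kg

[CO3²⁻] = 0.0823 mmol/kg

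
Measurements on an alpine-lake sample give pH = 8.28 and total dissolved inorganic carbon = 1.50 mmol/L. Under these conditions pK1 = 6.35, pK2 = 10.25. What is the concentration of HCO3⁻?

α₁ = 1 / (1 + [H⁺]/K1 + K2/[H⁺]) = 1 / (1 + 10^-1.93 + 10^-1.97)
   = 1 / (1 + 0.011749 + 0.010715) = 1/1.0225 = 0.9780
[HCO3⁻] = α₁ × DIC = 0.9780 × 1.50 = 1.47 mmol/L

[HCO3⁻] = 1.47 mmol/L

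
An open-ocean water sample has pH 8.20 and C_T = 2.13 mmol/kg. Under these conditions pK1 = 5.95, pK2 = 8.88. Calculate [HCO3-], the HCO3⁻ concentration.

[HCO3⁻] = 1.75 mmol/kg

α₁ = 1 / (1 + [H⁺]/K1 + K2/[H⁺]) = 1 / (1 + 10^-2.25 + 10^-0.68)
   = 1 / (1 + 0.0056234 + 0.20893) = 1/1.2146 = 0.8233
[HCO3⁻] = α₁ × DIC = 0.8233 × 2.13 = 1.75 mmol/kg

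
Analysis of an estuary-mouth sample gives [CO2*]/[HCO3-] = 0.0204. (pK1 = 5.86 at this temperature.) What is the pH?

pH = 7.55

From K1 = [H⁺][HCO3-]/[CO2*]:  pH = pK1 − log₁₀([CO2*]/[HCO3-])
log₁₀(0.0204) = -1.690
pH = 5.86 − (-1.690) = 7.55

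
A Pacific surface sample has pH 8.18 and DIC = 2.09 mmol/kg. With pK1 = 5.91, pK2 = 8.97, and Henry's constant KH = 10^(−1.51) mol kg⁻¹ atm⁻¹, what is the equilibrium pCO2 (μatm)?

pCO2 = 311 μatm

α₀ = 1 / (1 + K1/[H⁺] + K1K2/[H⁺]²) = 1 / (1 + 10^+2.27 + 10^+1.48)
   = 1 / (1 + 186.21 + 30.200) = 1/217.41 = 0.004600
[CO2*] = α₀ × DIC = 0.004600 × 2.09 = 0.009613 mmol/kg = 9.613 μmol/kg
pCO2 = [CO2*]/KH = 9.613×10^-6 / 3.090×10^-2 = 311 μatm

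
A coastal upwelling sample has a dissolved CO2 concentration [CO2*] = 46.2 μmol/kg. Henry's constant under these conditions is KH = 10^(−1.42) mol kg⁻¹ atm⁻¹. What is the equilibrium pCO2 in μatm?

KH = 10^(−1.42) = 3.802×10^-2 mol kg⁻¹ atm⁻¹
pCO2 = [CO2*]/KH = 46.2×10^-6 / 3.802×10^-2 = 1.22×10^-3 atm = 1220 μatm

pCO2 = 1220 μatm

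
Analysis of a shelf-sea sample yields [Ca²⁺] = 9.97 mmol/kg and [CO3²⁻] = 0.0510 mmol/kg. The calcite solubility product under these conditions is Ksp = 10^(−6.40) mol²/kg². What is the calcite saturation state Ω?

Ksp = 10^(−6.40) = 3.981×10^-7
Ω = [Ca²⁺][CO3²⁻]/Ksp = (9.97×10^-3)(0.0510×10^-3) / 3.981×10^-7 = 1.28

Ω = 1.28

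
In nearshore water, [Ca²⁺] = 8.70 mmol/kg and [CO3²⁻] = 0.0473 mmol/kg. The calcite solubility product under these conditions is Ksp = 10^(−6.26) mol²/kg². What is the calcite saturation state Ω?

Ksp = 10^(−6.26) = 5.495×10^-7
Ω = [Ca²⁺][CO3²⁻]/Ksp = (8.70×10^-3)(0.0473×10^-3) / 5.495×10^-7 = 0.749

Ω = 0.749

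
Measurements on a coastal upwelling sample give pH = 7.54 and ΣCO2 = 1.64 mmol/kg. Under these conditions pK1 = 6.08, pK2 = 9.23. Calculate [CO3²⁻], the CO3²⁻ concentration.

[CO3²⁻] = 0.0317 mmol/kg

α₂ = 1 / (1 + [H⁺]/K2 + [H⁺]²/(K1K2)) = 1 / (1 + 10^+1.69 + 10^+0.23)
   = 1 / (1 + 48.978 + 1.6982) = 1/51.676 = 0.01935
[CO3²⁻] = α₂ × DIC = 0.01935 × 1.64 = 0.0317 mmol/kg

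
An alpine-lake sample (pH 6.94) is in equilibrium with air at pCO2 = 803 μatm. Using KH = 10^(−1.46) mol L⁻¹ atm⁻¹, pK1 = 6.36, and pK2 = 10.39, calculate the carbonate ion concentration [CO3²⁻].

[CO2*] = KH · pCO2 = 10^(−1.46) × 803×10^-6 = 2.784×10^-5 mol/L
α₀ = 1/(1 + K1/[H⁺] + K1K2/[H⁺]²) = 1/(1 + 10^+0.58 + 10^-2.87) = 0.2082
DIC = [CO2*]/α₀ = 2.784×10^-5 / 0.2082 = 0.1337 mmol/L
[CO3²⁻] = α₂·DIC; α₂ = 0.0002808, so [CO3²⁻] = 0.0002808 × 0.1337 = 3.76×10^-5 mmol/L = 0.0376 μmol/L

[CO3²⁻] = 0.0376 μmol/L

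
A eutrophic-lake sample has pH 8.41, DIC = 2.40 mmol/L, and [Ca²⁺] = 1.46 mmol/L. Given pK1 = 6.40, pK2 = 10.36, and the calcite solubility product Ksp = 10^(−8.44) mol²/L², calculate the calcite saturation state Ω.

Ω = 10.6

α₂ = 1 / (1 + [H⁺]/K2 + [H⁺]²/(K1K2)) = 1 / (1 + 10^+1.95 + 10^-0.06)
   = 1 / (1 + 89.125 + 0.87096) = 1/90.996 = 0.01099
[CO3²⁻] = α₂ × DIC = 0.01099 × 2.40 = 0.02637 mmol/L
Ksp = 10^(−8.44) = 3.631×10^-9
Ω = [Ca²⁺][CO3²⁻]/Ksp = (1.46×10^-3)(2.637×10^-5) / 3.631×10^-9 = 10.6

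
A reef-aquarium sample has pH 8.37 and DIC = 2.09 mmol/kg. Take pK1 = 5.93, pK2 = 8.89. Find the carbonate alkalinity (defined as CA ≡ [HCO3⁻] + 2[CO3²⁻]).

CA = [HCO3⁻] + 2[CO3²⁻] = (α₁ + 2α₂)·DIC
At pH 8.37: [H⁺]/K1 = 10^-2.44 = 0.0036308, K2/[H⁺] = 10^-0.52 = 0.30200
α₁ = 1/(1 + 0.0036308 + 0.30200) = 1/1.3056 = 0.7659; α₂ = α₁·K2/[H⁺] = 0.2313
α₁ + 2α₂ = 1.2285
CA = 1.2285 × 2.09 = 2.57 mmol/kg

CA = 2.57 mmol/kg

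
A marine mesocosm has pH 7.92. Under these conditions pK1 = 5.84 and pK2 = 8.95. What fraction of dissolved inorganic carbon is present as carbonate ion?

α₂ = 0.0847

α₂ = 1 / (1 + [H⁺]/K2 + [H⁺]²/(K1K2)) = 1 / (1 + 10^+1.03 + 10^-1.05)
   = 1 / (1 + 10.715 + 0.089125) = 1/11.804 = 0.08471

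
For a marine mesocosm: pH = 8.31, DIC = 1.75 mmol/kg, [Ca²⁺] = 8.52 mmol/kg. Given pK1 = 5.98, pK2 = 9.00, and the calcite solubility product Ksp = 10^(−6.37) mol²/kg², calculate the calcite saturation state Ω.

Ω = 5.90

α₂ = 1 / (1 + [H⁺]/K2 + [H⁺]²/(K1K2)) = 1 / (1 + 10^+0.69 + 10^-1.64)
   = 1 / (1 + 4.8978 + 0.022909) = 1/5.9207 = 0.1689
[CO3²⁻] = α₂ × DIC = 0.1689 × 1.75 = 0.2956 mmol/kg
Ksp = 10^(−6.37) = 4.266×10^-7
Ω = [Ca²⁺][CO3²⁻]/Ksp = (8.52×10^-3)(2.956×10^-4) / 4.266×10^-7 = 5.90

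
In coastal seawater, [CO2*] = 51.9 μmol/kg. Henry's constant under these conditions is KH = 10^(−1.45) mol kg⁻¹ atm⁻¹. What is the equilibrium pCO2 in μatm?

pCO2 = 1460 μatm

KH = 10^(−1.45) = 3.548×10^-2 mol kg⁻¹ atm⁻¹
pCO2 = [CO2*]/KH = 51.9×10^-6 / 3.548×10^-2 = 1.46×10^-3 atm = 1460 μatm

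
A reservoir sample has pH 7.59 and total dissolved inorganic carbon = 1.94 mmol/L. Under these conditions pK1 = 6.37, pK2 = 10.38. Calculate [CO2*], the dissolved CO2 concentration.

α₀ = 1 / (1 + K1/[H⁺] + K1K2/[H⁺]²) = 1 / (1 + 10^+1.22 + 10^-1.57)
   = 1 / (1 + 16.596 + 0.026915) = 1/17.623 = 0.05674
[CO2*] = α₀ × DIC = 0.05674 × 1.94 = 0.110 mmol/L

[CO2*] = 0.110 mmol/L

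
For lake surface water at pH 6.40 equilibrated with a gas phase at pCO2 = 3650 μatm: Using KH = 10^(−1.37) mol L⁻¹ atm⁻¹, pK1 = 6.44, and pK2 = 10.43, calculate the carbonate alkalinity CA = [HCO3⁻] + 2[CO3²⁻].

[CO2*] = KH · pCO2 = 10^(−1.37) × 3650×10^-6 = 1.557×10^-4 mol/L
α₀ = 1/(1 + K1/[H⁺] + K1K2/[H⁺]²) = 1/(1 + 10^-0.04 + 10^-4.07) = 0.5230
DIC = [CO2*]/α₀ = 1.557×10^-4 / 0.5230 = 0.2977 mmol/L
CA = (α₁ + 2α₂)·DIC = (0.4770 + 2×4.451×10^-5) × 0.2977 = 0.142 mmol/L

CA = 0.142 mmol/L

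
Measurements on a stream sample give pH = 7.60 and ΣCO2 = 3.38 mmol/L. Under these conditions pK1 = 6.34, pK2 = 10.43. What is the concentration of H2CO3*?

α₀ = 1 / (1 + K1/[H⁺] + K1K2/[H⁺]²) = 1 / (1 + 10^+1.26 + 10^-1.57)
   = 1 / (1 + 18.197 + 0.026915) = 1/19.224 = 0.05202
[CO2*] = α₀ × DIC = 0.05202 × 3.38 = 0.176 mmol/L

[CO2*] = 0.176 mmol/L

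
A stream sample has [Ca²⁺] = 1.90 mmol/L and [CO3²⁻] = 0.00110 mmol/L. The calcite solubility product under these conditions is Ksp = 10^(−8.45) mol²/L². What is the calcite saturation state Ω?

Ksp = 10^(−8.45) = 3.548×10^-9
Ω = [Ca²⁺][CO3²⁻]/Ksp = (1.90×10^-3)(0.00110×10^-3) / 3.548×10^-9 = 0.589

Ω = 0.589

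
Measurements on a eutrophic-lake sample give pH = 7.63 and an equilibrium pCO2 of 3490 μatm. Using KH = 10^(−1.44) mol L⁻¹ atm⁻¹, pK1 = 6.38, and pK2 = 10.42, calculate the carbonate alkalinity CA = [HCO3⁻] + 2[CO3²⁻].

[CO2*] = KH · pCO2 = 10^(−1.44) × 3490×10^-6 = 1.267×10^-4 mol/L
α₀ = 1/(1 + K1/[H⁺] + K1K2/[H⁺]²) = 1/(1 + 10^+1.25 + 10^-1.54) = 0.05316
DIC = [CO2*]/α₀ = 1.267×10^-4 / 0.05316 = 2.384 mmol/L
CA = (α₁ + 2α₂)·DIC = (0.9453 + 2×0.001533) × 2.384 = 2.26 mmol/L

CA = 2.26 mmol/L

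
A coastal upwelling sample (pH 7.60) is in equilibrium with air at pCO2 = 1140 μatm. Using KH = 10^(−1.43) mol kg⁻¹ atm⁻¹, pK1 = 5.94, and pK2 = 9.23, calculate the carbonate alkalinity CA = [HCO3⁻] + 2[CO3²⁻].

CA = 2.03 mmol/kg

[CO2*] = KH · pCO2 = 10^(−1.43) × 1140×10^-6 = 4.236×10^-5 mol/kg
α₀ = 1/(1 + K1/[H⁺] + K1K2/[H⁺]²) = 1/(1 + 10^+1.66 + 10^+0.03) = 0.02093
DIC = [CO2*]/α₀ = 4.236×10^-5 / 0.02093 = 2.024 mmol/kg
CA = (α₁ + 2α₂)·DIC = (0.9566 + 2×0.02243) × 2.024 = 2.03 mmol/kg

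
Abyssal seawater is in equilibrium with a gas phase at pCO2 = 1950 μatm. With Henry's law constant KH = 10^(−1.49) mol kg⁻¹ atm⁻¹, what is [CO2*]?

[CO2*] = 63.1 μmol/kg

KH = 10^(−1.49) = 3.236×10^-2 mol kg⁻¹ atm⁻¹
[CO2*] = KH · pCO2 = 3.236×10^-2 × 1950×10^-6 atm = 6.31×10^-5 mol/kg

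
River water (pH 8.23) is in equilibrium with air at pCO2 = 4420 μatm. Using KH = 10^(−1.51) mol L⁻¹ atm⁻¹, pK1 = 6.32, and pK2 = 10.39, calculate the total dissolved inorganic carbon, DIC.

DIC = 11.3 mmol/L

[CO2*] = KH · pCO2 = 10^(−1.51) × 4420×10^-6 = 1.366×10^-4 mol/L
α₀ = 1/(1 + K1/[H⁺] + K1K2/[H⁺]²) = 1/(1 + 10^+1.91 + 10^-0.25) = 0.01207
DIC = [CO2*]/α₀ = 1.366×10^-4 / 0.01207 = 11.3 mmol/L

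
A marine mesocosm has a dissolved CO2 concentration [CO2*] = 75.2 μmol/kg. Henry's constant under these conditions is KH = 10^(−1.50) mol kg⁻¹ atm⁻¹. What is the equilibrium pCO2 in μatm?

KH = 10^(−1.50) = 3.162×10^-2 mol kg⁻¹ atm⁻¹
pCO2 = [CO2*]/KH = 75.2×10^-6 / 3.162×10^-2 = 2.38×10^-3 atm = 2380 μatm

pCO2 = 2380 μatm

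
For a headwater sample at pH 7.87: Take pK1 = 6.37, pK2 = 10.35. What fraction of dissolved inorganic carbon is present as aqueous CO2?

α₀ = 1 / (1 + K1/[H⁺] + K1K2/[H⁺]²) = 1 / (1 + 10^+1.50 + 10^-0.98)
   = 1 / (1 + 31.623 + 0.10471) = 1/32.727 = 0.03056

α₀ = 0.0306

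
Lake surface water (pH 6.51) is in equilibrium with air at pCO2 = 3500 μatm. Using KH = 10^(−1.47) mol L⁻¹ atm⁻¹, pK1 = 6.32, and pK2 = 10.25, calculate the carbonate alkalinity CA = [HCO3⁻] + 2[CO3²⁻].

CA = 0.184 mmol/L

[CO2*] = KH · pCO2 = 10^(−1.47) × 3500×10^-6 = 1.186×10^-4 mol/L
α₀ = 1/(1 + K1/[H⁺] + K1K2/[H⁺]²) = 1/(1 + 10^+0.19 + 10^-3.55) = 0.3923
DIC = [CO2*]/α₀ = 1.186×10^-4 / 0.3923 = 0.3023 mmol/L
CA = (α₁ + 2α₂)·DIC = (0.6076 + 2×0.0001106) × 0.3023 = 0.184 mmol/L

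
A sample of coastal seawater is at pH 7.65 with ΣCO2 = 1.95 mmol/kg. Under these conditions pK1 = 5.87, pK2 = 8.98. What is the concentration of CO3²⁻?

[CO3²⁻] = 0.0858 mmol/kg

α₂ = 1 / (1 + [H⁺]/K2 + [H⁺]²/(K1K2)) = 1 / (1 + 10^+1.33 + 10^-0.45)
   = 1 / (1 + 21.380 + 0.35481) = 1/22.734 = 0.04399
[CO3²⁻] = α₂ × DIC = 0.04399 × 1.95 = 0.0858 mmol/kg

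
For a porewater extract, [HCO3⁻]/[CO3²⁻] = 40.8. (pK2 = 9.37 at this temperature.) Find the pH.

From K2 = [H⁺][CO3²⁻]/[HCO3⁻]:  pH = pK2 − log₁₀([HCO3⁻]/[CO3²⁻])
log₁₀(40.8) = +1.611
pH = 9.37 − (+1.611) = 7.76

pH = 7.76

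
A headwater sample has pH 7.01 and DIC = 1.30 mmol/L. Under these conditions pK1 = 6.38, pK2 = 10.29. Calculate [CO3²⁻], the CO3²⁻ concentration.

α₂ = 1 / (1 + [H⁺]/K2 + [H⁺]²/(K1K2)) = 1 / (1 + 10^+3.28 + 10^+2.65)
   = 1 / (1 + 1905.5 + 446.68) = 1/2353.1 = 0.0004250
[CO3²⁻] = α₂ × DIC = 0.0004250 × 1.30 = 0.000552 mmol/L = 0.552 μmol/L

[CO3²⁻] = 0.552 μmol/L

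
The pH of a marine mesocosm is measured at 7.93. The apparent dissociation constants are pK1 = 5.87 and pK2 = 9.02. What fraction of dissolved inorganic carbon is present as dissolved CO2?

α₀ = 1 / (1 + K1/[H⁺] + K1K2/[H⁺]²) = 1 / (1 + 10^+2.06 + 10^+0.97)
   = 1 / (1 + 114.82 + 9.3325) = 1/125.15 = 0.007991

α₀ = 0.00799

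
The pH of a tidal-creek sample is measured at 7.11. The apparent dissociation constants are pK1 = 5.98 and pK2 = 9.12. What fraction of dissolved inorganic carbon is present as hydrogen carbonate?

α₁ = 0.923

α₁ = 1 / (1 + [H⁺]/K1 + K2/[H⁺]) = 1 / (1 + 10^-1.13 + 10^-2.01)
   = 1 / (1 + 0.074131 + 0.0097724) = 1/1.0839 = 0.9226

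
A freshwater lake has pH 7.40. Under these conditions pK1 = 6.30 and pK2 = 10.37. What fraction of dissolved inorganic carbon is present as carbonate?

α₂ = 0.000992

α₂ = 1 / (1 + [H⁺]/K2 + [H⁺]²/(K1K2)) = 1 / (1 + 10^+2.97 + 10^+1.87)
   = 1 / (1 + 933.25 + 74.131) = 1/1008.4 = 0.0009917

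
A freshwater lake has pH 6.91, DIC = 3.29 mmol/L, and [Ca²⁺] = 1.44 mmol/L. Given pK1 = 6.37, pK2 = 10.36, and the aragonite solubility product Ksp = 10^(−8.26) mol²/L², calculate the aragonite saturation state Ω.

Ω = 0.237

α₂ = 1 / (1 + [H⁺]/K2 + [H⁺]²/(K1K2)) = 1 / (1 + 10^+3.45 + 10^+2.91)
   = 1 / (1 + 2818.4 + 812.83) = 1/3632.2 = 0.0002753
[CO3²⁻] = α₂ × DIC = 0.0002753 × 3.29 = 0.0009058 mmol/L = 0.9058 μmol/L
Ksp = 10^(−8.26) = 5.495×10^-9
Ω = [Ca²⁺][CO3²⁻]/Ksp = (1.44×10^-3)(9.058×10^-7) / 5.495×10^-9 = 0.237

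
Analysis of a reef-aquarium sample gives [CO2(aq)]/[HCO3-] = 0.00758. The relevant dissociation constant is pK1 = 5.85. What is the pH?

pH = 7.97

From K1 = [H⁺][HCO3-]/[CO2(aq)]:  pH = pK1 − log₁₀([CO2(aq)]/[HCO3-])
log₁₀(0.00758) = -2.120
pH = 5.85 − (-2.120) = 7.97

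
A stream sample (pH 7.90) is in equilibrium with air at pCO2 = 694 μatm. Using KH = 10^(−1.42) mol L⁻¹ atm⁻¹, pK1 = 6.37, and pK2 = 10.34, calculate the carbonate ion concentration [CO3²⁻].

[CO2*] = KH · pCO2 = 10^(−1.42) × 694×10^-6 = 2.639×10^-5 mol/L
α₀ = 1/(1 + K1/[H⁺] + K1K2/[H⁺]²) = 1/(1 + 10^+1.53 + 10^-0.91) = 0.02857
DIC = [CO2*]/α₀ = 2.639×10^-5 / 0.02857 = 0.9237 mmol/L
[CO3²⁻] = α₂·DIC; α₂ = 0.003514, so [CO3²⁻] = 0.003514 × 0.9237 = 0.00325 mmol/L = 3.25 μmol/L

[CO3²⁻] = 3.25 μmol/L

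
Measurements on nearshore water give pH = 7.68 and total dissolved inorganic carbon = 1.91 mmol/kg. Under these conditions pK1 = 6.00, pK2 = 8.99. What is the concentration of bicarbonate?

α₁ = 1 / (1 + [H⁺]/K1 + K2/[H⁺]) = 1 / (1 + 10^-1.68 + 10^-1.31)
   = 1 / (1 + 0.020893 + 0.048978) = 1/1.0699 = 0.9347
[HCO3⁻] = α₁ × DIC = 0.9347 × 1.91 = 1.79 mmol/kg

[HCO3⁻] = 1.79 mmol/kg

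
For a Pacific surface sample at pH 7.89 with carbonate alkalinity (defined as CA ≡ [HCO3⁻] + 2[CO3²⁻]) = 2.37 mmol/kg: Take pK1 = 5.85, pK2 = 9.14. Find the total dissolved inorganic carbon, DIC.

CA = [HCO3⁻] + 2[CO3²⁻] = (α₁ + 2α₂)·DIC
At pH 7.89: [H⁺]/K1 = 10^-2.04 = 0.0091201, K2/[H⁺] = 10^-1.25 = 0.056234
α₁ = 1/(1 + 0.0091201 + 0.056234) = 1/1.0654 = 0.9387; α₂ = α₁·K2/[H⁺] = 0.05278
α₁ + 2α₂ = 1.0442
DIC = CA / (α₁ + 2α₂) = 2.37 / 1.0442 = 2.27 mmol/kg

DIC = 2.27 mmol/kg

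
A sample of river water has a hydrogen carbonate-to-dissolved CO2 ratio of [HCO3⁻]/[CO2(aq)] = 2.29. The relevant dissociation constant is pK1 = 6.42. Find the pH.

pH = 6.78

From K1 = [H⁺][HCO3⁻]/[CO2(aq)]:  pH = pK1 + log₁₀([HCO3⁻]/[CO2(aq)])
log₁₀(2.29) = +0.360
pH = 6.42 + (+0.360) = 6.78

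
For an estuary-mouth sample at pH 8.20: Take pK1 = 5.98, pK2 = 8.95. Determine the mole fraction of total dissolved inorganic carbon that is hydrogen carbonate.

α₁ = 1 / (1 + [H⁺]/K1 + K2/[H⁺]) = 1 / (1 + 10^-2.22 + 10^-0.75)
   = 1 / (1 + 0.0060256 + 0.17783) = 1/1.1839 = 0.8447

α₁ = 0.845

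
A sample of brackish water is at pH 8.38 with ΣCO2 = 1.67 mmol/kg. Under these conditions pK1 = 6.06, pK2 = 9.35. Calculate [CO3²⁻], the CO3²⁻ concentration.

α₂ = 1 / (1 + [H⁺]/K2 + [H⁺]²/(K1K2)) = 1 / (1 + 10^+0.97 + 10^-1.35)
   = 1 / (1 + 9.3325 + 0.044668) = 1/10.377 = 0.09637
[CO3²⁻] = α₂ × DIC = 0.09637 × 1.67 = 0.161 mmol/kg

[CO3²⁻] = 0.161 mmol/kg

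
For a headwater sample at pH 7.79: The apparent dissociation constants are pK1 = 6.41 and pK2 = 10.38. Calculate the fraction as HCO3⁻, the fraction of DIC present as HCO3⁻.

α₁ = 1 / (1 + [H⁺]/K1 + K2/[H⁺]) = 1 / (1 + 10^-1.38 + 10^-2.59)
   = 1 / (1 + 0.041687 + 0.0025704) = 1/1.0443 = 0.9576

α₁ = 0.958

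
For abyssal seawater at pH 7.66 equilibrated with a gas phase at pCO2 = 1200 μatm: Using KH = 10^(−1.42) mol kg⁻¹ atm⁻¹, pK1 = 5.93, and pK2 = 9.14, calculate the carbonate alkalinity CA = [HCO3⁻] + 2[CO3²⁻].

CA = 2.61 mmol/kg

[CO2*] = KH · pCO2 = 10^(−1.42) × 1200×10^-6 = 4.562×10^-5 mol/kg
α₀ = 1/(1 + K1/[H⁺] + K1K2/[H⁺]²) = 1/(1 + 10^+1.73 + 10^+0.25) = 0.01770
DIC = [CO2*]/α₀ = 4.562×10^-5 / 0.01770 = 2.577 mmol/kg
CA = (α₁ + 2α₂)·DIC = (0.9508 + 2×0.03148) × 2.577 = 2.61 mmol/kg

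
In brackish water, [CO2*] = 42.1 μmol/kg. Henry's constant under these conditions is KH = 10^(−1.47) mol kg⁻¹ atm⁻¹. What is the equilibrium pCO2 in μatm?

pCO2 = 1240 μatm

KH = 10^(−1.47) = 3.388×10^-2 mol kg⁻¹ atm⁻¹
pCO2 = [CO2*]/KH = 42.1×10^-6 / 3.388×10^-2 = 1.24×10^-3 atm = 1240 μatm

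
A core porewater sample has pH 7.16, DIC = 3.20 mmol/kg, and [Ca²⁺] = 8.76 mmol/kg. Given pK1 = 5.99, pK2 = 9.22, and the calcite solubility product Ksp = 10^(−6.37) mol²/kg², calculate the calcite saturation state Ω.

Ω = 0.532

α₂ = 1 / (1 + [H⁺]/K2 + [H⁺]²/(K1K2)) = 1 / (1 + 10^+2.06 + 10^+0.89)
   = 1 / (1 + 114.82 + 7.7625) = 1/123.58 = 0.008092
[CO3²⁻] = α₂ × DIC = 0.008092 × 3.20 = 0.02589 mmol/kg
Ksp = 10^(−6.37) = 4.266×10^-7
Ω = [Ca²⁺][CO3²⁻]/Ksp = (8.76×10^-3)(2.589×10^-5) / 4.266×10^-7 = 0.532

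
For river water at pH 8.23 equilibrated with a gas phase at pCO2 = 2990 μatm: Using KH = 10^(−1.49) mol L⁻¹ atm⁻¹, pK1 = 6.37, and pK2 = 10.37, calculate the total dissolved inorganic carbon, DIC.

[CO2*] = KH · pCO2 = 10^(−1.49) × 2990×10^-6 = 9.675×10^-5 mol/L
α₀ = 1/(1 + K1/[H⁺] + K1K2/[H⁺]²) = 1/(1 + 10^+1.86 + 10^-0.28) = 0.01352
DIC = [CO2*]/α₀ = 9.675×10^-5 / 0.01352 = 7.16 mmol/L

DIC = 7.16 mmol/L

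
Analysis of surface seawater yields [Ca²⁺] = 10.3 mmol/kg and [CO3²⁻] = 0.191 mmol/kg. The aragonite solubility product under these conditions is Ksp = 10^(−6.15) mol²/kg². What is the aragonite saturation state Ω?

Ksp = 10^(−6.15) = 7.079×10^-7
Ω = [Ca²⁺][CO3²⁻]/Ksp = (10.3×10^-3)(0.191×10^-3) / 7.079×10^-7 = 2.78

Ω = 2.78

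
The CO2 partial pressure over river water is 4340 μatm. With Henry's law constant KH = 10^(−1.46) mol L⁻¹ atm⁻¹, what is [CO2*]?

KH = 10^(−1.46) = 3.467×10^-2 mol L⁻¹ atm⁻¹
[CO2*] = KH · pCO2 = 3.467×10^-2 × 4340×10^-6 atm = 1.50×10^-4 mol/L

[CO2*] = 150 μmol/L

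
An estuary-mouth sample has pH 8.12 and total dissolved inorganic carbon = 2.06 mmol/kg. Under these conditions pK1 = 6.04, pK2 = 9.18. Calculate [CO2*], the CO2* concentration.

α₀ = 1 / (1 + K1/[H⁺] + K1K2/[H⁺]²) = 1 / (1 + 10^+2.08 + 10^+1.02)
   = 1 / (1 + 120.23 + 10.471) = 1/131.70 = 0.007593
[CO2*] = α₀ × DIC = 0.007593 × 2.06 = 0.0156 mmol/kg = 15.6 μmol/kg

[CO2*] = 15.6 μmol/kg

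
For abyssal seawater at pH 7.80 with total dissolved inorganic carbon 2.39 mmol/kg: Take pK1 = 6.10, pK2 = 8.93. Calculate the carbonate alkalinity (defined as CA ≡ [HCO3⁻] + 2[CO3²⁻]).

CA = [HCO3⁻] + 2[CO3²⁻] = (α₁ + 2α₂)·DIC
At pH 7.80: [H⁺]/K1 = 10^-1.70 = 0.019953, K2/[H⁺] = 10^-1.13 = 0.074131
α₁ = 1/(1 + 0.019953 + 0.074131) = 1/1.0941 = 0.9140; α₂ = α₁·K2/[H⁺] = 0.06776
α₁ + 2α₂ = 1.0495
CA = 1.0495 × 2.39 = 2.51 mmol/kg

CA = 2.51 mmol/kg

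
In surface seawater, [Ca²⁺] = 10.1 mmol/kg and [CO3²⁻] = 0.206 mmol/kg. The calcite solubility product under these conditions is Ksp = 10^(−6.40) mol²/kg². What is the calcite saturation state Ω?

Ω = 5.23

Ksp = 10^(−6.40) = 3.981×10^-7
Ω = [Ca²⁺][CO3²⁻]/Ksp = (10.1×10^-3)(0.206×10^-3) / 3.981×10^-7 = 5.23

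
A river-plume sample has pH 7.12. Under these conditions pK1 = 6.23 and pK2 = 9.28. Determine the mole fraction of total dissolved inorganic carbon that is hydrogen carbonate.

α₁ = 1 / (1 + [H⁺]/K1 + K2/[H⁺]) = 1 / (1 + 10^-0.89 + 10^-2.16)
   = 1 / (1 + 0.12882 + 0.0069183) = 1/1.1357 = 0.8805

α₁ = 0.880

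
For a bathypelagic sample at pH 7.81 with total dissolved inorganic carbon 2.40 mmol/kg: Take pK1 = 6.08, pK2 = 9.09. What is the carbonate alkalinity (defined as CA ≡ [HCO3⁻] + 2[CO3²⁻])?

CA = 2.48 mmol/kg

CA = [HCO3⁻] + 2[CO3²⁻] = (α₁ + 2α₂)·DIC
At pH 7.81: [H⁺]/K1 = 10^-1.73 = 0.018621, K2/[H⁺] = 10^-1.28 = 0.052481
α₁ = 1/(1 + 0.018621 + 0.052481) = 1/1.0711 = 0.9336; α₂ = α₁·K2/[H⁺] = 0.04900
α₁ + 2α₂ = 1.0316
CA = 1.0316 × 2.40 = 2.48 mmol/kg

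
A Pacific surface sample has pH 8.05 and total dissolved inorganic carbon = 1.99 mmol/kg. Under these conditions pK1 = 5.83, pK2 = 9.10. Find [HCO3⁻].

α₁ = 1 / (1 + [H⁺]/K1 + K2/[H⁺]) = 1 / (1 + 10^-2.22 + 10^-1.05)
   = 1 / (1 + 0.0060256 + 0.089125) = 1/1.0952 = 0.9131
[HCO3⁻] = α₁ × DIC = 0.9131 × 1.99 = 1.82 mmol/kg

[HCO3⁻] = 1.82 mmol/kg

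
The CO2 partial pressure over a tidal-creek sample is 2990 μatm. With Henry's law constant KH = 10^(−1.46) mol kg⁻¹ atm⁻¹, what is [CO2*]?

[CO2*] = 104 μmol/kg

KH = 10^(−1.46) = 3.467×10^-2 mol kg⁻¹ atm⁻¹
[CO2*] = KH · pCO2 = 3.467×10^-2 × 2990×10^-6 atm = 1.04×10^-4 mol/kg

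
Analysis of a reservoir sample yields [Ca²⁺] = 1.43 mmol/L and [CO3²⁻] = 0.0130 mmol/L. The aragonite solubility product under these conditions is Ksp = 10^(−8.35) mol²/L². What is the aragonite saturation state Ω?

Ksp = 10^(−8.35) = 4.467×10^-9
Ω = [Ca²⁺][CO3²⁻]/Ksp = (1.43×10^-3)(0.0130×10^-3) / 4.467×10^-9 = 4.16

Ω = 4.16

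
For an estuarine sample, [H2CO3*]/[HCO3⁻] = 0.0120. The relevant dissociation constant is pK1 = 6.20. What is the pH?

From K1 = [H⁺][HCO3⁻]/[H2CO3*]:  pH = pK1 − log₁₀([H2CO3*]/[HCO3⁻])
log₁₀(0.0120) = -1.921
pH = 6.20 − (-1.921) = 8.12

pH = 8.12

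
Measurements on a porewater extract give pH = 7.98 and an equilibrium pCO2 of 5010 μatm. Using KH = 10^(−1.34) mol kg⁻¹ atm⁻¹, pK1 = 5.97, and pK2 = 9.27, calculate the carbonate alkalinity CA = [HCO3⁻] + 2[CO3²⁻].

CA = 25.8 mmol/kg

[CO2*] = KH · pCO2 = 10^(−1.34) × 5010×10^-6 = 2.290×10^-4 mol/kg
α₀ = 1/(1 + K1/[H⁺] + K1K2/[H⁺]²) = 1/(1 + 10^+2.01 + 10^+0.72) = 0.009210
DIC = [CO2*]/α₀ = 2.290×10^-4 / 0.009210 = 24.86 mmol/kg
CA = (α₁ + 2α₂)·DIC = (0.9425 + 2×0.04833) × 24.86 = 25.8 mmol/kg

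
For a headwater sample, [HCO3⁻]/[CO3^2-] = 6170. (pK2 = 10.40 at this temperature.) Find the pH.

From K2 = [H⁺][CO3^2-]/[HCO3⁻]:  pH = pK2 − log₁₀([HCO3⁻]/[CO3^2-])
log₁₀(6170) = +3.790
pH = 10.40 − (+3.790) = 6.61

pH = 6.61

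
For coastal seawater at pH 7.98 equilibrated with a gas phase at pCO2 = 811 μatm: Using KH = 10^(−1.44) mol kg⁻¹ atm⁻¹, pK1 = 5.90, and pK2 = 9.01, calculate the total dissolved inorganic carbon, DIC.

[CO2*] = KH · pCO2 = 10^(−1.44) × 811×10^-6 = 2.945×10^-5 mol/kg
α₀ = 1/(1 + K1/[H⁺] + K1K2/[H⁺]²) = 1/(1 + 10^+2.08 + 10^+1.05) = 0.007550
DIC = [CO2*]/α₀ = 2.945×10^-5 / 0.007550 = 3.90 mmol/kg

DIC = 3.90 mmol/kg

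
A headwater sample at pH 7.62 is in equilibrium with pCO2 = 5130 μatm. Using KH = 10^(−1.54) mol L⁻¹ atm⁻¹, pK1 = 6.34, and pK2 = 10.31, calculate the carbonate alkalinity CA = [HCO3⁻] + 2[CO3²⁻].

[CO2*] = KH · pCO2 = 10^(−1.54) × 5130×10^-6 = 1.480×10^-4 mol/L
α₀ = 1/(1 + K1/[H⁺] + K1K2/[H⁺]²) = 1/(1 + 10^+1.28 + 10^-1.41) = 0.04977
DIC = [CO2*]/α₀ = 1.480×10^-4 / 0.04977 = 2.973 mmol/L
CA = (α₁ + 2α₂)·DIC = (0.9483 + 2×0.001936) × 2.973 = 2.83 mmol/L

CA = 2.83 mmol/L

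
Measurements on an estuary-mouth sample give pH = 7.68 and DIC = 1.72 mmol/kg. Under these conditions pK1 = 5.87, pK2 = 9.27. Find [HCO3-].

α₁ = 1 / (1 + [H⁺]/K1 + K2/[H⁺]) = 1 / (1 + 10^-1.81 + 10^-1.59)
   = 1 / (1 + 0.015488 + 0.025704) = 1/1.0412 = 0.9604
[HCO3⁻] = α₁ × DIC = 0.9604 × 1.72 = 1.65 mmol/kg

[HCO3⁻] = 1.65 mmol/kg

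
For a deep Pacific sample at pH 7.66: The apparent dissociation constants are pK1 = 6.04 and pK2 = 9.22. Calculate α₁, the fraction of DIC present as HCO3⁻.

α₁ = 1 / (1 + [H⁺]/K1 + K2/[H⁺]) = 1 / (1 + 10^-1.62 + 10^-1.56)
   = 1 / (1 + 0.023988 + 0.027542) = 1/1.0515 = 0.9510

α₁ = 0.951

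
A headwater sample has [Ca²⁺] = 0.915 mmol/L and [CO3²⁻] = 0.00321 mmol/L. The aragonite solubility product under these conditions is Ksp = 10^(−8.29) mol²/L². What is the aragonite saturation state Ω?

Ksp = 10^(−8.29) = 5.129×10^-9
Ω = [Ca²⁺][CO3²⁻]/Ksp = (0.915×10^-3)(0.00321×10^-3) / 5.129×10^-9 = 0.573

Ω = 0.573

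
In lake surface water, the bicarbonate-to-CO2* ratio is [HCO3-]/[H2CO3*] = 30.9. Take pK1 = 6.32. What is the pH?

pH = 7.81

From K1 = [H⁺][HCO3-]/[H2CO3*]:  pH = pK1 + log₁₀([HCO3-]/[H2CO3*])
log₁₀(30.9) = +1.490
pH = 6.32 + (+1.490) = 7.81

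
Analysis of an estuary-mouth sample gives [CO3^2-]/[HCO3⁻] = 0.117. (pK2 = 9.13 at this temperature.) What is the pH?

pH = 8.20

From K2 = [H⁺][CO3^2-]/[HCO3⁻]:  pH = pK2 + log₁₀([CO3^2-]/[HCO3⁻])
log₁₀(0.117) = -0.932
pH = 9.13 + (-0.932) = 8.20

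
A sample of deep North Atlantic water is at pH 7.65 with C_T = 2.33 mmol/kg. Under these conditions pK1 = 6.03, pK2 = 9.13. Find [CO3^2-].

α₂ = 1 / (1 + [H⁺]/K2 + [H⁺]²/(K1K2)) = 1 / (1 + 10^+1.48 + 10^-0.14)
   = 1 / (1 + 30.200 + 0.72444) = 1/31.924 = 0.03132
[CO3²⁻] = α₂ × DIC = 0.03132 × 2.33 = 0.0730 mmol/kg

[CO3²⁻] = 0.0730 mmol/kg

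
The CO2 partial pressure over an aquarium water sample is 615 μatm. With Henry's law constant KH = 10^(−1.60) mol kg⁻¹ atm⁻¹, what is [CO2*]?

[CO2*] = 15.4 μmol/kg

KH = 10^(−1.60) = 2.512×10^-2 mol kg⁻¹ atm⁻¹
[CO2*] = KH · pCO2 = 2.512×10^-2 × 615×10^-6 atm = 1.54×10^-5 mol/kg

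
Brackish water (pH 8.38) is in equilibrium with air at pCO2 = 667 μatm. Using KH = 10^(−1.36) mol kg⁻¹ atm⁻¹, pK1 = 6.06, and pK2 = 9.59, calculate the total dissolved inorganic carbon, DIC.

[CO2*] = KH · pCO2 = 10^(−1.36) × 667×10^-6 = 2.912×10^-5 mol/kg
α₀ = 1/(1 + K1/[H⁺] + K1K2/[H⁺]²) = 1/(1 + 10^+2.32 + 10^+1.11) = 0.004488
DIC = [CO2*]/α₀ = 2.912×10^-5 / 0.004488 = 6.49 mmol/kg

DIC = 6.49 mmol/kg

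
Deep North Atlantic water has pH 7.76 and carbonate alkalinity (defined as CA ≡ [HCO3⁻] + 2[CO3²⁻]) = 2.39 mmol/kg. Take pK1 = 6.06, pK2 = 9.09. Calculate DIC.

CA = [HCO3⁻] + 2[CO3²⁻] = (α₁ + 2α₂)·DIC
At pH 7.76: [H⁺]/K1 = 10^-1.70 = 0.019953, K2/[H⁺] = 10^-1.33 = 0.046774
α₁ = 1/(1 + 0.019953 + 0.046774) = 1/1.0667 = 0.9374; α₂ = α₁·K2/[H⁺] = 0.04385
α₁ + 2α₂ = 1.0251
DIC = CA / (α₁ + 2α₂) = 2.39 / 1.0251 = 2.33 mmol/kg

DIC = 2.33 mmol/kg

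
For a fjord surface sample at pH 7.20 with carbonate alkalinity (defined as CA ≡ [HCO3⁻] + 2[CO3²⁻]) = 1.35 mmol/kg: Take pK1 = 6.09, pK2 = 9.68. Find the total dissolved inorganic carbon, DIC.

CA = [HCO3⁻] + 2[CO3²⁻] = (α₁ + 2α₂)·DIC
At pH 7.20: [H⁺]/K1 = 10^-1.11 = 0.077625, K2/[H⁺] = 10^-2.48 = 0.0033113
α₁ = 1/(1 + 0.077625 + 0.0033113) = 1/1.0809 = 0.9251; α₂ = α₁·K2/[H⁺] = 0.003063
α₁ + 2α₂ = 0.9313
DIC = CA / (α₁ + 2α₂) = 1.35 / 0.9313 = 1.45 mmol/kg

DIC = 1.45 mmol/kg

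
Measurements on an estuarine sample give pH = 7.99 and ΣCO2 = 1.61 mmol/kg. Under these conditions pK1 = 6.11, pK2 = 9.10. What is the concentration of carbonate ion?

[CO3²⁻] = 0.115 mmol/kg

α₂ = 1 / (1 + [H⁺]/K2 + [H⁺]²/(K1K2)) = 1 / (1 + 10^+1.11 + 10^-0.77)
   = 1 / (1 + 12.882 + 0.16982) = 1/14.052 = 0.07116
[CO3²⁻] = α₂ × DIC = 0.07116 × 1.61 = 0.115 mmol/kg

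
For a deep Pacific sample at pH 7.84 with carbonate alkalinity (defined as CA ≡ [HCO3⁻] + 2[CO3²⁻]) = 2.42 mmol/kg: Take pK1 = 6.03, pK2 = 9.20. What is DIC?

CA = [HCO3⁻] + 2[CO3²⁻] = (α₁ + 2α₂)·DIC
At pH 7.84: [H⁺]/K1 = 10^-1.81 = 0.015488, K2/[H⁺] = 10^-1.36 = 0.043652
α₁ = 1/(1 + 0.015488 + 0.043652) = 1/1.0591 = 0.9442; α₂ = α₁·K2/[H⁺] = 0.04121
α₁ + 2α₂ = 1.0266
DIC = CA / (α₁ + 2α₂) = 2.42 / 1.0266 = 2.36 mmol/kg

DIC = 2.36 mmol/kg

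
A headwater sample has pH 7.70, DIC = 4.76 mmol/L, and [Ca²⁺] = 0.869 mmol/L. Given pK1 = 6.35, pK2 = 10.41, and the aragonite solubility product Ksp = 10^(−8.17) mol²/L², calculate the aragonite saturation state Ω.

α₂ = 1 / (1 + [H⁺]/K2 + [H⁺]²/(K1K2)) = 1 / (1 + 10^+2.71 + 10^+1.36)
   = 1 / (1 + 512.86 + 22.909) = 1/536.77 = 0.001863
[CO3²⁻] = α₂ × DIC = 0.001863 × 4.76 = 0.008868 mmol/L = 8.868 μmol/L
Ksp = 10^(−8.17) = 6.761×10^-9
Ω = [Ca²⁺][CO3²⁻]/Ksp = (0.869×10^-3)(8.868×10^-6) / 6.761×10^-9 = 1.14

Ω = 1.14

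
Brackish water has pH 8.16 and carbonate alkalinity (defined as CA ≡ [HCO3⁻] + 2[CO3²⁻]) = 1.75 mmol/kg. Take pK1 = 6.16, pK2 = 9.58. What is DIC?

CA = [HCO3⁻] + 2[CO3²⁻] = (α₁ + 2α₂)·DIC
At pH 8.16: [H⁺]/K1 = 10^-2.00 = 0.010000, K2/[H⁺] = 10^-1.42 = 0.038019
α₁ = 1/(1 + 0.010000 + 0.038019) = 1/1.0480 = 0.9542; α₂ = α₁·K2/[H⁺] = 0.03628
α₁ + 2α₂ = 1.0267
DIC = CA / (α₁ + 2α₂) = 1.75 / 1.0267 = 1.70 mmol/kg

DIC = 1.70 mmol/kg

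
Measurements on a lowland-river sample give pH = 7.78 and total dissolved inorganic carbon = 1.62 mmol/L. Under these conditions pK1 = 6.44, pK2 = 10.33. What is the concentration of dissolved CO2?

α₀ = 1 / (1 + K1/[H⁺] + K1K2/[H⁺]²) = 1 / (1 + 10^+1.34 + 10^-1.21)
   = 1 / (1 + 21.878 + 0.061660) = 1/22.939 = 0.04359
[CO2*] = α₀ × DIC = 0.04359 × 1.62 = 0.0706 mmol/L

[CO2*] = 0.0706 mmol/L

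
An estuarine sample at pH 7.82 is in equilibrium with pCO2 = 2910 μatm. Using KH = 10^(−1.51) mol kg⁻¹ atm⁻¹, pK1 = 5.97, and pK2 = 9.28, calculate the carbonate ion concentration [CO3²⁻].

[CO3²⁻] = 0.221 mmol/kg

[CO2*] = KH · pCO2 = 10^(−1.51) × 2910×10^-6 = 8.993×10^-5 mol/kg
α₀ = 1/(1 + K1/[H⁺] + K1K2/[H⁺]²) = 1/(1 + 10^+1.85 + 10^+0.39) = 0.01347
DIC = [CO2*]/α₀ = 8.993×10^-5 / 0.01347 = 6.677 mmol/kg
[CO3²⁻] = α₂·DIC; α₂ = 0.03306, so [CO3²⁻] = 0.03306 × 6.677 = 0.221 mmol/kg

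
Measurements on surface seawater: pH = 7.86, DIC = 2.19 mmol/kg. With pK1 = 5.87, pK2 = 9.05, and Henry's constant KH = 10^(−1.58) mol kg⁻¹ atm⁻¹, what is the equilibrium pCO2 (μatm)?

pCO2 = 793 μatm

α₀ = 1 / (1 + K1/[H⁺] + K1K2/[H⁺]²) = 1 / (1 + 10^+1.99 + 10^+0.80)
   = 1 / (1 + 97.724 + 6.3096) = 1/105.03 = 0.009521
[CO2*] = α₀ × DIC = 0.009521 × 2.19 = 0.02085 mmol/kg
pCO2 = [CO2*]/KH = 2.085×10^-5 / 2.630×10^-2 = 793 μatm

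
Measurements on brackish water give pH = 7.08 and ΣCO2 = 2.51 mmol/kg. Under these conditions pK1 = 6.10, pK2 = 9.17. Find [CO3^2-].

[CO3²⁻] = 18.3 μmol/kg

α₂ = 1 / (1 + [H⁺]/K2 + [H⁺]²/(K1K2)) = 1 / (1 + 10^+2.09 + 10^+1.11)
   = 1 / (1 + 123.03 + 12.882) = 1/136.91 = 0.007304
[CO3²⁻] = α₂ × DIC = 0.007304 × 2.51 = 0.0183 mmol/kg = 18.3 μmol/kg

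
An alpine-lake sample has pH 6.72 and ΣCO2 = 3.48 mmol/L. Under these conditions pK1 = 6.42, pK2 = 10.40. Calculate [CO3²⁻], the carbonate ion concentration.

[CO3²⁻] = 0.484 μmol/L

α₂ = 1 / (1 + [H⁺]/K2 + [H⁺]²/(K1K2)) = 1 / (1 + 10^+3.68 + 10^+3.38)
   = 1 / (1 + 4786.3 + 2398.8) = 1/7186.1 = 0.0001392
[CO3²⁻] = α₂ × DIC = 0.0001392 × 3.48 = 0.000484 mmol/L = 0.484 μmol/L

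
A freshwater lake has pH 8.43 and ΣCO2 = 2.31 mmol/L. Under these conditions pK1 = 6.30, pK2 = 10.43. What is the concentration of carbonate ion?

[CO3²⁻] = 0.0227 mmol/L

α₂ = 1 / (1 + [H⁺]/K2 + [H⁺]²/(K1K2)) = 1 / (1 + 10^+2.00 + 10^-0.13)
   = 1 / (1 + 100.00 + 0.74131) = 1/101.74 = 0.009829
[CO3²⁻] = α₂ × DIC = 0.009829 × 2.31 = 0.0227 mmol/L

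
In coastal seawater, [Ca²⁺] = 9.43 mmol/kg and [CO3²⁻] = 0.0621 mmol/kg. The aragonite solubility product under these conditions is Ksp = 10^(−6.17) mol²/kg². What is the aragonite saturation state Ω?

Ω = 0.866

Ksp = 10^(−6.17) = 6.761×10^-7
Ω = [Ca²⁺][CO3²⁻]/Ksp = (9.43×10^-3)(0.0621×10^-3) / 6.761×10^-7 = 0.866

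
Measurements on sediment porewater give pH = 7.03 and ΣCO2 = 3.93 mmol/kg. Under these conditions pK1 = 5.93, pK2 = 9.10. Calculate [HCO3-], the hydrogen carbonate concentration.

α₁ = 1 / (1 + [H⁺]/K1 + K2/[H⁺]) = 1 / (1 + 10^-1.10 + 10^-2.07)
   = 1 / (1 + 0.079433 + 0.0085114) = 1/1.0879 = 0.9192
[HCO3⁻] = α₁ × DIC = 0.9192 × 3.93 = 3.61 mmol/kg

[HCO3⁻] = 3.61 mmol/kg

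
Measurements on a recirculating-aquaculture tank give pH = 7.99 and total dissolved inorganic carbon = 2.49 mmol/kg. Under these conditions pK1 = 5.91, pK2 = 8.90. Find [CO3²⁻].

[CO3²⁻] = 0.271 mmol/kg

α₂ = 1 / (1 + [H⁺]/K2 + [H⁺]²/(K1K2)) = 1 / (1 + 10^+0.91 + 10^-1.17)
   = 1 / (1 + 8.1283 + 0.067608) = 1/9.1959 = 0.1087
[CO3²⁻] = α₂ × DIC = 0.1087 × 2.49 = 0.271 mmol/kg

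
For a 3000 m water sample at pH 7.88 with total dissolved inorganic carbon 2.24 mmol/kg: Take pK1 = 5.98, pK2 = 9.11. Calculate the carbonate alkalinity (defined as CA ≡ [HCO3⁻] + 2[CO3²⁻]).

CA = 2.34 mmol/kg

CA = [HCO3⁻] + 2[CO3²⁻] = (α₁ + 2α₂)·DIC
At pH 7.88: [H⁺]/K1 = 10^-1.90 = 0.012589, K2/[H⁺] = 10^-1.23 = 0.058884
α₁ = 1/(1 + 0.012589 + 0.058884) = 1/1.0715 = 0.9333; α₂ = α₁·K2/[H⁺] = 0.05496
α₁ + 2α₂ = 1.0432
CA = 1.0432 × 2.24 = 2.34 mmol/kg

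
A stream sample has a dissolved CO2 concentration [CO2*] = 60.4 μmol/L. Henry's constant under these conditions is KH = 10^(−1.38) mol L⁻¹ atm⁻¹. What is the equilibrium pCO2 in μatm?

KH = 10^(−1.38) = 4.169×10^-2 mol L⁻¹ atm⁻¹
pCO2 = [CO2*]/KH = 60.4×10^-6 / 4.169×10^-2 = 1.45×10^-3 atm = 1450 μatm

pCO2 = 1450 μatm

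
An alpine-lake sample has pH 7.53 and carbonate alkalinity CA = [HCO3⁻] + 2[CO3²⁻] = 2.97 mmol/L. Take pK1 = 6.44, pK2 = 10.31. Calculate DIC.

DIC = 3.21 mmol/L

CA = [HCO3⁻] + 2[CO3²⁻] = (α₁ + 2α₂)·DIC
At pH 7.53: [H⁺]/K1 = 10^-1.09 = 0.081283, K2/[H⁺] = 10^-2.78 = 0.0016596
α₁ = 1/(1 + 0.081283 + 0.0016596) = 1/1.0829 = 0.9234; α₂ = α₁·K2/[H⁺] = 0.001532
α₁ + 2α₂ = 0.9265
DIC = CA / (α₁ + 2α₂) = 2.97 / 0.9265 = 3.21 mmol/L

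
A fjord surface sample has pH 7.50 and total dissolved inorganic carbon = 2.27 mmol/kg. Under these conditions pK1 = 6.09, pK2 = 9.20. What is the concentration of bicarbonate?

α₁ = 1 / (1 + [H⁺]/K1 + K2/[H⁺]) = 1 / (1 + 10^-1.41 + 10^-1.70)
   = 1 / (1 + 0.038905 + 0.019953) = 1/1.0589 = 0.9444
[HCO3⁻] = α₁ × DIC = 0.9444 × 2.27 = 2.14 mmol/kg

[HCO3⁻] = 2.14 mmol/kg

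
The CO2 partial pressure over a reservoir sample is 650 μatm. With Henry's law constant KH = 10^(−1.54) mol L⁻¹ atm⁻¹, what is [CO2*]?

KH = 10^(−1.54) = 2.884×10^-2 mol L⁻¹ atm⁻¹
[CO2*] = KH · pCO2 = 2.884×10^-2 × 650×10^-6 atm = 1.87×10^-5 mol/L

[CO2*] = 18.7 μmol/L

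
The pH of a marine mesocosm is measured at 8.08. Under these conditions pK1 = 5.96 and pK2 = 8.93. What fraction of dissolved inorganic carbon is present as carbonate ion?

α₂ = 0.123

α₂ = 1 / (1 + [H⁺]/K2 + [H⁺]²/(K1K2)) = 1 / (1 + 10^+0.85 + 10^-1.27)
   = 1 / (1 + 7.0795 + 0.053703) = 1/8.1332 = 0.1230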